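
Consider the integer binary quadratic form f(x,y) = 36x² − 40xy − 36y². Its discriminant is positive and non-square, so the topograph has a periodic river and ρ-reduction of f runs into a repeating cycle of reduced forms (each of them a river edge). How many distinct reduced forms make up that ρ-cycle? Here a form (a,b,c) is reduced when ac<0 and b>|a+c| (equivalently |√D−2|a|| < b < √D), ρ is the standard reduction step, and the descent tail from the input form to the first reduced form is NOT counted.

D = 6784, ⌊√D⌋ = 82
descent: ρ → (-36,40,36)  [lands on river]
river: ρ → (36,32,-40)
river: ρ → (-40,48,28)
river: ρ → (28,64,-24)
river: ρ → (-24,80,4)
river: ρ → (4,80,-24)
river: ρ → (-24,64,28)
river: ρ → (28,48,-40)
river: ρ → (-40,32,36)
river: ρ → (36,40,-36)
river: ρ → (-36,32,40)
river: ρ → (40,48,-28)
river: ρ → (-28,64,24)
river: ρ → (24,80,-4)
river: ρ → (-4,80,24)
river: ρ → (24,64,-28)
river: ρ → (-28,48,40)
river: ρ → (40,32,-36)
ρ-cycle length = 18 (tail of 1 descent step not counted)

18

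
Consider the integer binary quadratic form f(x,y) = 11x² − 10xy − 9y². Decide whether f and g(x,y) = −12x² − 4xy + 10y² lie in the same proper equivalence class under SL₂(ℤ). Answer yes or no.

D₁ = 496, D₂ = 496
river cycle of f (length 16): (-9, 10, 11), (11, 12, -8), (-8, 20, 3), (3, 22, -1), (-1, 22, 3), (3, 20, -8), (-8, 12, 11), (11, 10, -9), (-9, 8, 12), (12, 16, -5), … (6 more)
river cycle of g (length 8): (10, 4, -12), (-12, 20, 2), (2, 20, -12), (-12, 4, 10), (10, 16, -6), (-6, 20, 4), (4, 20, -6), (-6, 16, 10)
cycles differ ⇒ inequivalent

no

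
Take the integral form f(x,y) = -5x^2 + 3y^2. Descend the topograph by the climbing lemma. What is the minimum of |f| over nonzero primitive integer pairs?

descent: ρ → (3,6,-2)  [lands on river]
river: ρ → (-2,6,3)
closes: descent 1, river 2
min |a| on river = 2

2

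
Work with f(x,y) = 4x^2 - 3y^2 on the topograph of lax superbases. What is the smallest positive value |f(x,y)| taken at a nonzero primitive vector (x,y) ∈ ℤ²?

descent: ρ → (-3,6,1)  [lands on river]
river: ρ → (1,6,-3)
closes: descent 1, river 2
min |a| on river = 1

1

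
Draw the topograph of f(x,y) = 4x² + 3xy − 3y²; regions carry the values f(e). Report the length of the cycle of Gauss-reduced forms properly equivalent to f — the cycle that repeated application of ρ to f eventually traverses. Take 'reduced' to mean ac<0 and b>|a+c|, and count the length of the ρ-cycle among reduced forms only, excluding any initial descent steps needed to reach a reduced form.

D = 57, ⌊√D⌋ = 7
river: ρ → (-3,3,4)
river: ρ → (4,5,-2)
river: ρ → (-2,7,1)
river: ρ → (1,7,-2)
river: ρ → (-2,5,4)
river: ρ → (4,3,-3)
ρ-cycle length = 6 (tail of 0 descent steps not counted)

6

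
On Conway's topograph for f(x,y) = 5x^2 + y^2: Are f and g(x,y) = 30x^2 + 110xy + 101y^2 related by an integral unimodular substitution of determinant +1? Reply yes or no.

D₁ = -20, D₂ = -20
f: flip: (5,0,1)→(1,0,5)
f: reduced (well bottom): (1,0,5) with a≤c, −a<b≤a
g: translate: b→-10 (≡110 mod 60), so (30,110,101)→(30,-10,1)
g: flip: (30,-10,1)→(1,10,30)
g: translate: b→0 (≡10 mod 2), so (1,10,30)→(1,0,5)
g: reduced (well bottom): (1,0,5) with a≤c, −a<b≤a
reduced forms (1, 0, 5) vs (1, 0, 5) ⇒ equivalent

yes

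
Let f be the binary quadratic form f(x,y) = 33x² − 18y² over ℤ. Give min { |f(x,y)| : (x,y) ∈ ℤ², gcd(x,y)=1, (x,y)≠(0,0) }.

descent: ρ → (-18,36,15)  [lands on river]
river: ρ → (15,24,-30)
river: ρ → (-30,36,9)
river: ρ → (9,36,-30)
river: ρ → (-30,24,15)
river: ρ → (15,36,-18)
closes: descent 1, river 6
min |a| on river = 9

9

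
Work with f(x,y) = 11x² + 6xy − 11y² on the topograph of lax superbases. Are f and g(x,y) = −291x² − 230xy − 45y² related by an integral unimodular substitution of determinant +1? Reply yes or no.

D₁ = 520, D₂ = 520
river cycle of f (length 10): (-11, 16, 6), (6, 20, -5), (-5, 20, 6), (6, 16, -11), (-11, 6, 11), (11, 16, -6), (-6, 20, 5), (5, 20, -6), (-6, 16, 11), (11, 6, -11)
river cycle of g (length 10): (-6, 16, 11), (11, 6, -11), (-11, 16, 6), (6, 20, -5), (-5, 20, 6), (6, 16, -11), (-11, 6, 11), (11, 16, -6), (-6, 20, 5), (5, 20, -6)
cycles coincide ⇒ equivalent

yes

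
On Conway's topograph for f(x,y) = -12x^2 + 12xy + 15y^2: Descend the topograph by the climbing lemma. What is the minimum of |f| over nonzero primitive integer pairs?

river: ρ → (15,18,-9)
river: ρ → (-9,18,15)
river: ρ → (15,12,-12)
river: ρ → (-12,12,15)
closes: descent 0, river 4
min |a| on river = 9

9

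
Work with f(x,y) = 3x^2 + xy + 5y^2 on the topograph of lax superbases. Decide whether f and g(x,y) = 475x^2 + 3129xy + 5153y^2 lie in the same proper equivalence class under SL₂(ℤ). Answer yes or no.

D₁ = -59, D₂ = -59
f: reduced (well bottom): (3,1,5) with a≤c, −a<b≤a
g: translate: b→279 (≡3129 mod 950), so (475,3129,5153)→(475,279,41)
g: flip: (475,279,41)→(41,-279,475)
g: translate: b→-33 (≡-279 mod 82), so (41,-279,475)→(41,-33,7)
g: flip: (41,-33,7)→(7,33,41)
g: translate: b→5 (≡33 mod 14), so (7,33,41)→(7,5,3)
g: flip: (7,5,3)→(3,-5,7)
g: translate: b→1 (≡-5 mod 6), so (3,-5,7)→(3,1,5)
g: reduced (well bottom): (3,1,5) with a≤c, −a<b≤a
reduced forms (3, 1, 5) vs (3, 1, 5) ⇒ equivalent

yes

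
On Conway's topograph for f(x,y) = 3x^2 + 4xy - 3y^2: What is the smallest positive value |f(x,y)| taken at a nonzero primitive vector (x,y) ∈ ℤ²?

river: ρ → (-3,2,4)
river: ρ → (4,6,-1)
river: ρ → (-1,6,4)
river: ρ → (4,2,-3)
river: ρ → (-3,4,3)
river: ρ → (3,2,-4)
river: ρ → (-4,6,1)
river: ρ → (1,6,-4)
river: ρ → (-4,2,3)
river: ρ → (3,4,-3)
closes: descent 0, river 10
min |a| on river = 1

1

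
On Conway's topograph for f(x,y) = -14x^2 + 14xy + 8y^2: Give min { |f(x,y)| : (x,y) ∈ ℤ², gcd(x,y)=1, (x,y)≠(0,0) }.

river: ρ → (8,18,-10)
river: ρ → (-10,22,4)
river: ρ → (4,18,-20)
river: ρ → (-20,22,2)
river: ρ → (2,22,-20)
river: ρ → (-20,18,4)
river: ρ → (4,22,-10)
river: ρ → (-10,18,8)
river: ρ → (8,14,-14)
river: ρ → (-14,14,8)
closes: descent 0, river 10
min |a| on river = 2

2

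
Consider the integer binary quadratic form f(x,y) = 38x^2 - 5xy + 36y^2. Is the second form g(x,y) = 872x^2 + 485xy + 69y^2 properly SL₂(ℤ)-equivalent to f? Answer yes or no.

D₁ = -5447, D₂ = -5447
f: flip: (38,-5,36)→(36,5,38)
f: reduced (well bottom): (36,5,38) with a≤c, −a<b≤a
g: flip: (872,485,69)→(69,-485,872)
g: translate: b→67 (≡-485 mod 138), so (69,-485,872)→(69,67,36)
g: flip: (69,67,36)→(36,-67,69)
g: translate: b→5 (≡-67 mod 72), so (36,-67,69)→(36,5,38)
g: reduced (well bottom): (36,5,38) with a≤c, −a<b≤a
reduced forms (36, 5, 38) vs (36, 5, 38) ⇒ equivalent

yes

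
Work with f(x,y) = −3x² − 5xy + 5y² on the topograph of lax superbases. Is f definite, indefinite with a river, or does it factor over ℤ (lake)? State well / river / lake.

D = b²−4ac = (-5)² − 4·(-3)·5 = 85
D > 0 non-square ⇒ indefinite ⇒ periodic river

river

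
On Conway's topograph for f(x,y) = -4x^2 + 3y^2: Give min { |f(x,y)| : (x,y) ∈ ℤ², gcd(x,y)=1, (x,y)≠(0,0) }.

descent: ρ → (3,6,-1)  [lands on river]
river: ρ → (-1,6,3)
closes: descent 1, river 2
min |a| on river = 1

1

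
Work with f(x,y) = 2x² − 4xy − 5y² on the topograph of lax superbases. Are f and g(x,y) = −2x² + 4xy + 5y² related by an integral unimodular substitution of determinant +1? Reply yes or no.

D₁ = 56, D₂ = 56
river cycle of f (length 4): (-5, 4, 2), (2, 4, -5), (-5, 6, 1), (1, 6, -5)
river cycle of g (length 4): (5, 6, -1), (-1, 6, 5), (5, 4, -2), (-2, 4, 5)
cycles differ ⇒ inequivalent

no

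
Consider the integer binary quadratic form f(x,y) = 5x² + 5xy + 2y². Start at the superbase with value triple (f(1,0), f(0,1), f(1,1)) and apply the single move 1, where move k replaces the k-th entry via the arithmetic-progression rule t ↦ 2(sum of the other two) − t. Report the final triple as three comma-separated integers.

start (5,2,12) = (f(1,0),f(0,1),f(1,1))
replace slot 1: 2·(2+12) − 5 = 23 → (23,2,12)

23,2,12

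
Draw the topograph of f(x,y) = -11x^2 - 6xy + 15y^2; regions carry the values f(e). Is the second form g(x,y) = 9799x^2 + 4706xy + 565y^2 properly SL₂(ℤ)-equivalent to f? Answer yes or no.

D₁ = 696, D₂ = 696
river cycle of f (length 8): (15, 6, -11), (-11, 16, 10), (10, 24, -3), (-3, 24, 10), (10, 16, -11), (-11, 6, 15), (15, 24, -2), (-2, 24, 15)
river cycle of g (length 8): (15, 6, -11), (-11, 16, 10), (10, 24, -3), (-3, 24, 10), (10, 16, -11), (-11, 6, 15), (15, 24, -2), (-2, 24, 15)
cycles coincide ⇒ equivalent

yes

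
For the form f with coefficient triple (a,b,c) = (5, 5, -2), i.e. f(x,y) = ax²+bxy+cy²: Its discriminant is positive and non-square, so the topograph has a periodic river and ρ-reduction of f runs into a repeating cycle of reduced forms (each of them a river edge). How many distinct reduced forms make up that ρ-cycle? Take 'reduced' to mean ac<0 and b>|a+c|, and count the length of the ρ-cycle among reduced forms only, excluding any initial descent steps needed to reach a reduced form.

D = 65, ⌊√D⌋ = 8
river: ρ → (-2,7,2)
river: ρ → (2,5,-5)
river: ρ → (-5,5,2)
river: ρ → (2,7,-2)
river: ρ → (-2,5,5)
river: ρ → (5,5,-2)
ρ-cycle length = 6 (tail of 0 descent steps not counted)

6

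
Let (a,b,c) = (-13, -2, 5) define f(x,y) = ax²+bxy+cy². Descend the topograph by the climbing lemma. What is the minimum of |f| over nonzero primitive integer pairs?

descent: ρ → (5,12,-6)  [lands on river]
river: ρ → (-6,12,5)
river: ρ → (5,8,-10)
river: ρ → (-10,12,3)
river: ρ → (3,12,-10)
river: ρ → (-10,8,5)
closes: descent 1, river 6
min |a| on river = 3

3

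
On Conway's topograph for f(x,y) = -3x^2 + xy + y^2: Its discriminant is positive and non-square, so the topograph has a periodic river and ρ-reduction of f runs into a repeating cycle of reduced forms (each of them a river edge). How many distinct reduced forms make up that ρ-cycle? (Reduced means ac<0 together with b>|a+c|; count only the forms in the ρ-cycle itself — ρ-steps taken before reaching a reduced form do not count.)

D = 13, ⌊√D⌋ = 3
descent: ρ → (1,3,-1)  [lands on river]
river: ρ → (-1,3,1)
ρ-cycle length = 2 (tail of 1 descent step not counted)

2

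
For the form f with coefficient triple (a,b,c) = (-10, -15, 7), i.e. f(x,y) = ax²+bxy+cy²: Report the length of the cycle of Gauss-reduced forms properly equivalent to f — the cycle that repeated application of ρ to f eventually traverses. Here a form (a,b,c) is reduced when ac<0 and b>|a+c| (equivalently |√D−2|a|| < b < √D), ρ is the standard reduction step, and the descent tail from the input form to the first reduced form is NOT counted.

D = 505, ⌊√D⌋ = 22
descent: ρ → (7,15,-10)  [lands on river]
river: ρ → (-10,5,12)
river: ρ → (12,19,-3)
river: ρ → (-3,17,18)
river: ρ → (18,19,-2)
river: ρ → (-2,21,8)
river: ρ → (8,11,-12)
river: ρ → (-12,13,7)
ρ-cycle length = 8 (tail of 1 descent step not counted)

8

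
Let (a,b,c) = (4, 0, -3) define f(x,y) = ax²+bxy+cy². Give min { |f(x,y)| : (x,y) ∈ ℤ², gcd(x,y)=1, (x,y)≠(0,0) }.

descent: ρ → (-3,6,1)  [lands on river]
river: ρ → (1,6,-3)
closes: descent 1, river 2
min |a| on river = 1

1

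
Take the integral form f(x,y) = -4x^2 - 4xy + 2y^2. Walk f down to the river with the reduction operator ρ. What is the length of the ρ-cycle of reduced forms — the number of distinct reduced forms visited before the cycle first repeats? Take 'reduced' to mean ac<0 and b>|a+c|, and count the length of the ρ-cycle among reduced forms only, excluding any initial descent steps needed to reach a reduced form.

D = 48, ⌊√D⌋ = 6
descent: ρ → (2,4,-4)  [lands on river]
river: ρ → (-4,4,2)
ρ-cycle length = 2 (tail of 1 descent step not counted)

2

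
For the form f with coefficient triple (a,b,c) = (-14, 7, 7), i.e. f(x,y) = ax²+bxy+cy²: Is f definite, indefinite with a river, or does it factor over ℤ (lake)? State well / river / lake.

D = b²−4ac = 7² − 4·(-14)·7 = 441
D = 21² is a perfect square ⇒ form factors over ℤ ⇒ lakes

lake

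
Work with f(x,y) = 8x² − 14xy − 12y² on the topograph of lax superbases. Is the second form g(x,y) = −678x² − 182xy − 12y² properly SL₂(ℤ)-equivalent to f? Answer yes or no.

D₁ = 580, D₂ = 580
river cycle of f (length 10): (-12, 14, 8), (8, 18, -8), (-8, 14, 12), (12, 10, -10), (-10, 10, 12), (12, 14, -8), (-8, 18, 8), (8, 14, -12), (-12, 10, 10), (10, 10, -12)
river cycle of g (length 10): (-12, 14, 8), (8, 18, -8), (-8, 14, 12), (12, 10, -10), (-10, 10, 12), (12, 14, -8), (-8, 18, 8), (8, 14, -12), (-12, 10, 10), (10, 10, -12)
cycles coincide ⇒ equivalent

yes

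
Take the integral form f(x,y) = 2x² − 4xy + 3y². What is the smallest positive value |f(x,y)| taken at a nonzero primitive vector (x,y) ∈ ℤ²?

translate: b→0 (≡-4 mod 4), so (2,-4,3)→(2,0,1)
flip: (2,0,1)→(1,0,2)
reduced (well bottom): (1,0,2) with a≤c, −a<b≤a
well minimum = a = 1

1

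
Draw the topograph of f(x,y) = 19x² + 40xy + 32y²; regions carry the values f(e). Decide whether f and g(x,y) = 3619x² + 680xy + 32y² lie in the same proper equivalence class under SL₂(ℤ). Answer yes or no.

D₁ = -832, D₂ = -832
f: translate: b→2 (≡40 mod 38), so (19,40,32)→(19,2,11)
f: flip: (19,2,11)→(11,-2,19)
f: reduced (well bottom): (11,-2,19) with a≤c, −a<b≤a
g: flip: (3619,680,32)→(32,-680,3619)
g: translate: b→24 (≡-680 mod 64), so (32,-680,3619)→(32,24,11)
g: flip: (32,24,11)→(11,-24,32)
g: translate: b→-2 (≡-24 mod 22), so (11,-24,32)→(11,-2,19)
g: reduced (well bottom): (11,-2,19) with a≤c, −a<b≤a
reduced forms (11, -2, 19) vs (11, -2, 19) ⇒ equivalent

yes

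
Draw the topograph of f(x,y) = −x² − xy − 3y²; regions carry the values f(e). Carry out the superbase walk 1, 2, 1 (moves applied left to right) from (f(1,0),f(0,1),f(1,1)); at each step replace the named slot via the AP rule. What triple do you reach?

start (-1,-3,-5) = (f(1,0),f(0,1),f(1,1))
replace slot 1: 2·((-3)+(-5)) − (-1) = -15 → (-15,-3,-5)
replace slot 2: 2·((-15)+(-5)) − (-3) = -37 → (-15,-37,-5)
replace slot 1: 2·((-37)+(-5)) − (-15) = -69 → (-69,-37,-5)

-69,-37,-5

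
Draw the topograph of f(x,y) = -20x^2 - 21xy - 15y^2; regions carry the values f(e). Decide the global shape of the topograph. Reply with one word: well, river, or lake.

D = b²−4ac = (-21)² − 4·(-20)·(-15) = -759
D < 0 ⇒ definite ⇒ every region one sign ⇒ single well

well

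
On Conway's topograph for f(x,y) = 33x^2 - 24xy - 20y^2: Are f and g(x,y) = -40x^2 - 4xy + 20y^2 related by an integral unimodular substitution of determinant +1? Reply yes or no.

D₁ = 3216, D₂ = 3216
river cycle of f (length 10): (-20, 24, 33), (33, 42, -11), (-11, 46, 25), (25, 54, -3), (-3, 54, 25), (25, 46, -11), (-11, 42, 33), (33, 24, -20), (-20, 56, 1), (1, 56, -20)
river cycle of g (length 14): (20, 44, -16), (-16, 52, 8), (8, 44, -40), (-40, 36, 12), (12, 36, -40), (-40, 44, 8), (8, 52, -16), (-16, 44, 20), (20, 36, -24), (-24, 12, 32), … (4 more)
cycles differ ⇒ inequivalent

no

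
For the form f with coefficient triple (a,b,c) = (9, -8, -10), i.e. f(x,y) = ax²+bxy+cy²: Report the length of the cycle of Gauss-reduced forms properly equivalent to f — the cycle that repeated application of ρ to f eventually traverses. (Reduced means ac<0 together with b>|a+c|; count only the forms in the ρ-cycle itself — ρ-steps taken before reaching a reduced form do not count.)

D = 424, ⌊√D⌋ = 20
descent: ρ → (-10,8,9)  [lands on river]
river: ρ → (9,10,-9)
river: ρ → (-9,8,10)
river: ρ → (10,12,-7)
river: ρ → (-7,16,6)
river: ρ → (6,20,-1)
river: ρ → (-1,20,6)
river: ρ → (6,16,-7)
river: ρ → (-7,12,10)
river: ρ → (10,8,-9)
river: ρ → (-9,10,9)
river: ρ → (9,8,-10)
river: ρ → (-10,12,7)
river: ρ → (7,16,-6)
river: ρ → (-6,20,1)
river: ρ → (1,20,-6)
river: ρ → (-6,16,7)
river: ρ → (7,12,-10)
ρ-cycle length = 18 (tail of 1 descent step not counted)

18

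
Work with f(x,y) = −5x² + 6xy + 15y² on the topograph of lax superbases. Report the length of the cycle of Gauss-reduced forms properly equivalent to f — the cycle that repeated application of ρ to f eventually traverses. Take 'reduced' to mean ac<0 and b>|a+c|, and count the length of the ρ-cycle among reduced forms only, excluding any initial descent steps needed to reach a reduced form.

D = 336, ⌊√D⌋ = 18
descent: ρ → (15,-6,-5)
descent: ρ → (-5,16,4)  [lands on river]
river: ρ → (4,16,-5)
river: ρ → (-5,14,7)
river: ρ → (7,14,-5)
ρ-cycle length = 4 (tail of 2 descent steps not counted)

4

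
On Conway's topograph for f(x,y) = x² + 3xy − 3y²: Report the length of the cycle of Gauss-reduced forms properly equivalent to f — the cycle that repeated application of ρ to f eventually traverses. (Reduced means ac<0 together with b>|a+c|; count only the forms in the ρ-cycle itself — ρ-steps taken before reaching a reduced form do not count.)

D = 21, ⌊√D⌋ = 4
river: ρ → (-3,3,1)
river: ρ → (1,3,-3)
ρ-cycle length = 2 (tail of 0 descent steps not counted)

2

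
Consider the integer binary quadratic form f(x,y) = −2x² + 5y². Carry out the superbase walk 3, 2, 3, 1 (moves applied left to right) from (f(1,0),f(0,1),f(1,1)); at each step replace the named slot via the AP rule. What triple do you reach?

start (-2,5,3) = (f(1,0),f(0,1),f(1,1))
replace slot 3: 2·((-2)+5) − 3 = 3 → (-2,5,3)
replace slot 2: 2·((-2)+3) − 5 = -3 → (-2,-3,3)
replace slot 3: 2·((-2)+(-3)) − 3 = -13 → (-2,-3,-13)
replace slot 1: 2·((-3)+(-13)) − (-2) = -30 → (-30,-3,-13)

-30,-3,-13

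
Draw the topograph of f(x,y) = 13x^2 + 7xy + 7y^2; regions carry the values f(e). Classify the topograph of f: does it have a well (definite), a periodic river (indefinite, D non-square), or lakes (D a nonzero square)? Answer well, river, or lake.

D = b²−4ac = 7² − 4·13·7 = -315
D < 0 ⇒ definite ⇒ every region one sign ⇒ single well

well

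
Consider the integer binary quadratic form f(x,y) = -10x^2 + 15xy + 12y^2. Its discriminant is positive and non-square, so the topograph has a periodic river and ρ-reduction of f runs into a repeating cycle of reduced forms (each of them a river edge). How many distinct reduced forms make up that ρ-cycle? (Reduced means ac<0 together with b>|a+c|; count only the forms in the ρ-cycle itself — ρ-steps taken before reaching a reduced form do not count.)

D = 705, ⌊√D⌋ = 26
river: ρ → (12,9,-13)
river: ρ → (-13,17,8)
river: ρ → (8,15,-15)
river: ρ → (-15,15,8)
river: ρ → (8,17,-13)
river: ρ → (-13,9,12)
river: ρ → (12,15,-10)
river: ρ → (-10,25,2)
river: ρ → (2,23,-22)
river: ρ → (-22,21,3)
river: ρ → (3,21,-22)
river: ρ → (-22,23,2)
river: ρ → (2,25,-10)
river: ρ → (-10,15,12)
ρ-cycle length = 14 (tail of 0 descent steps not counted)

14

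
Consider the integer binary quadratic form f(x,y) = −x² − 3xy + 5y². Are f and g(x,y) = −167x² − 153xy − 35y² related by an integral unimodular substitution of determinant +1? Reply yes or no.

D₁ = 29, D₂ = 29
river cycle of f (length 2): (-1, 5, 1), (1, 5, -1)
river cycle of g (length 2): (-1, 5, 1), (1, 5, -1)
cycles coincide ⇒ equivalent

yes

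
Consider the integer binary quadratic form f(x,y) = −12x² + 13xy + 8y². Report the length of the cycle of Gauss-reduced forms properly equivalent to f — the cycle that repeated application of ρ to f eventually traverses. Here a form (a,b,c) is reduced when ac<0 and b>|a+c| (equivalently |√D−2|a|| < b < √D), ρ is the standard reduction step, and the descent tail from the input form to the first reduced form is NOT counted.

D = 553, ⌊√D⌋ = 23
river: ρ → (8,19,-6)
river: ρ → (-6,17,11)
river: ρ → (11,5,-12)
river: ρ → (-12,19,4)
river: ρ → (4,21,-7)
river: ρ → (-7,21,4)
river: ρ → (4,19,-12)
river: ρ → (-12,5,11)
river: ρ → (11,17,-6)
river: ρ → (-6,19,8)
river: ρ → (8,13,-12)
river: ρ → (-12,11,9)
river: ρ → (9,7,-14)
river: ρ → (-14,21,2)
river: ρ → (2,23,-3)
river: ρ → (-3,19,16)
river: ρ → (16,13,-6)
river: ρ → (-6,23,1)
river: ρ → (1,23,-6)
river: ρ → (-6,13,16)
river: ρ → (16,19,-3)
river: ρ → (-3,23,2)
river: ρ → (2,21,-14)
river: ρ → (-14,7,9)
river: ρ → (9,11,-12)
river: ρ → (-12,13,8)
ρ-cycle length = 26 (tail of 0 descent steps not counted)

26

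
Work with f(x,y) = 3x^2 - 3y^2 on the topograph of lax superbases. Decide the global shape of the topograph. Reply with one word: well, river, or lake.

D = b²−4ac = 0² − 4·3·(-3) = 36
D = 6² is a perfect square ⇒ form factors over ℤ ⇒ lakes

lake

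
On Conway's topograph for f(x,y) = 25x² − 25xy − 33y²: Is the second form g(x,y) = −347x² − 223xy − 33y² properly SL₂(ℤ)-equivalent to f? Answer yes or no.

D₁ = 3925, D₂ = 3925
river cycle of f (length 34): (-33, 25, 25), (25, 25, -33), (-33, 41, 17), (17, 61, -3), (-3, 59, 37), (37, 15, -25), (-25, 35, 27), (27, 19, -33), (-33, 47, 13), (13, 57, -13), … (24 more)
river cycle of g (length 34): (-33, 25, 25), (25, 25, -33), (-33, 41, 17), (17, 61, -3), (-3, 59, 37), (37, 15, -25), (-25, 35, 27), (27, 19, -33), (-33, 47, 13), (13, 57, -13), … (24 more)
cycles coincide ⇒ equivalent

yes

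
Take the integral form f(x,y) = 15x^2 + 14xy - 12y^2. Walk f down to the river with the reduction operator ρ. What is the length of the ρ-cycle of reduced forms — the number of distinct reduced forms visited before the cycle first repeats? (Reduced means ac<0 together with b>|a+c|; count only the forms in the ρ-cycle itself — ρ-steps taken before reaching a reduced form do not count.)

D = 916, ⌊√D⌋ = 30
river: ρ → (-12,10,17)
river: ρ → (17,24,-5)
river: ρ → (-5,26,12)
river: ρ → (12,22,-9)
river: ρ → (-9,14,20)
river: ρ → (20,26,-3)
river: ρ → (-3,28,11)
river: ρ → (11,16,-15)
river: ρ → (-15,14,12)
river: ρ → (12,10,-17)
river: ρ → (-17,24,5)
river: ρ → (5,26,-12)
river: ρ → (-12,22,9)
river: ρ → (9,14,-20)
river: ρ → (-20,26,3)
river: ρ → (3,28,-11)
river: ρ → (-11,16,15)
river: ρ → (15,14,-12)
ρ-cycle length = 18 (tail of 0 descent steps not counted)

18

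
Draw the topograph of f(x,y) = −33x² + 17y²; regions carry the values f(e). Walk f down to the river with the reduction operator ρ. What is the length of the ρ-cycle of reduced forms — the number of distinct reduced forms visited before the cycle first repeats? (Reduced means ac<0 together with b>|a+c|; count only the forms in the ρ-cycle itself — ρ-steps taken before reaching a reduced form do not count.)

D = 2244, ⌊√D⌋ = 47
descent: ρ → (17,34,-16)  [lands on river]
river: ρ → (-16,30,21)
river: ρ → (21,12,-25)
river: ρ → (-25,38,8)
river: ρ → (8,42,-15)
river: ρ → (-15,18,32)
river: ρ → (32,46,-1)
river: ρ → (-1,46,32)
river: ρ → (32,18,-15)
river: ρ → (-15,42,8)
river: ρ → (8,38,-25)
river: ρ → (-25,12,21)
river: ρ → (21,30,-16)
river: ρ → (-16,34,17)
ρ-cycle length = 14 (tail of 1 descent step not counted)

14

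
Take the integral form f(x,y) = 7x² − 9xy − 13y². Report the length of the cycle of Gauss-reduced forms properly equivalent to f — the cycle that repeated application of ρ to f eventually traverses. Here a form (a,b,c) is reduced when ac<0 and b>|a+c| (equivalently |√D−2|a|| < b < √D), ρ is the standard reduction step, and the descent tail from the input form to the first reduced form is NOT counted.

D = 445, ⌊√D⌋ = 21
descent: ρ → (-13,9,7)  [lands on river]
river: ρ → (7,19,-3)
river: ρ → (-3,17,13)
river: ρ → (13,9,-7)
river: ρ → (-7,19,3)
river: ρ → (3,17,-13)
ρ-cycle length = 6 (tail of 1 descent step not counted)

6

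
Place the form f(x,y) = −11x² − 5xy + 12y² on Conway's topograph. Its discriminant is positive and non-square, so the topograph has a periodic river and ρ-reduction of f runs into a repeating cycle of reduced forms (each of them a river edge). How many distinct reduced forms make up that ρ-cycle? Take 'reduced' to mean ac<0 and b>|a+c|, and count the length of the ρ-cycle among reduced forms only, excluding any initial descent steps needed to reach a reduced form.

D = 553, ⌊√D⌋ = 23
descent: ρ → (12,5,-11)  [lands on river]
river: ρ → (-11,17,6)
river: ρ → (6,19,-8)
river: ρ → (-8,13,12)
river: ρ → (12,11,-9)
river: ρ → (-9,7,14)
river: ρ → (14,21,-2)
river: ρ → (-2,23,3)
river: ρ → (3,19,-16)
river: ρ → (-16,13,6)
river: ρ → (6,23,-1)
river: ρ → (-1,23,6)
river: ρ → (6,13,-16)
river: ρ → (-16,19,3)
river: ρ → (3,23,-2)
river: ρ → (-2,21,14)
river: ρ → (14,7,-9)
river: ρ → (-9,11,12)
river: ρ → (12,13,-8)
river: ρ → (-8,19,6)
river: ρ → (6,17,-11)
river: ρ → (-11,5,12)
river: ρ → (12,19,-4)
river: ρ → (-4,21,7)
river: ρ → (7,21,-4)
river: ρ → (-4,19,12)
ρ-cycle length = 26 (tail of 1 descent step not counted)

26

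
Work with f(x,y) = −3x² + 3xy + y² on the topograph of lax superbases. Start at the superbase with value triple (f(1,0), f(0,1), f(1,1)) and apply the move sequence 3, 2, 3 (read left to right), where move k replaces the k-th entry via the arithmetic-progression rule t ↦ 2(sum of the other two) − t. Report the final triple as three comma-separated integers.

start (-3,1,1) = (f(1,0),f(0,1),f(1,1))
replace slot 3: 2·((-3)+1) − 1 = -5 → (-3,1,-5)
replace slot 2: 2·((-3)+(-5)) − 1 = -17 → (-3,-17,-5)
replace slot 3: 2·((-3)+(-17)) − (-5) = -35 → (-3,-17,-35)

-3,-17,-35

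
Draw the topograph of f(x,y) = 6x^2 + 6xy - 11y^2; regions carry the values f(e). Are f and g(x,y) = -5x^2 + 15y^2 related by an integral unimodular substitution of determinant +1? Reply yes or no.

D₁ = 300, D₂ = 300
river cycle of f (length 4): (-11, 16, 1), (1, 16, -11), (-11, 6, 6), (6, 6, -11)
river cycle of g (length 2): (-5, 10, 10), (10, 10, -5)
cycles differ ⇒ inequivalent

no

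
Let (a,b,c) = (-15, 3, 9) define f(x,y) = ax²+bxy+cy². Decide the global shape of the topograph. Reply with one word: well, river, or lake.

D = b²−4ac = 3² − 4·(-15)·9 = 549
D > 0 non-square ⇒ indefinite ⇒ periodic river

river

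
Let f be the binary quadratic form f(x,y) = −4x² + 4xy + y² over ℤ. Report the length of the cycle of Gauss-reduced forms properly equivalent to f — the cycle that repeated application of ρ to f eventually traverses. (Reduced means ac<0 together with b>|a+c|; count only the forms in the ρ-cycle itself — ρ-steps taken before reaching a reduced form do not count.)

D = 32, ⌊√D⌋ = 5
river: ρ → (1,4,-4)
river: ρ → (-4,4,1)
ρ-cycle length = 2 (tail of 0 descent steps not counted)

2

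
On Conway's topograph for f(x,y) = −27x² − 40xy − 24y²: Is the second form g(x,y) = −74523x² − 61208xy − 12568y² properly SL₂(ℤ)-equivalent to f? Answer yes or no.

D₁ = -992, D₂ = -992
f is negative-definite; reduce −f:
−f: translate: b→-14 (≡40 mod 54), so (27,40,24)→(27,-14,11)
−f: flip: (27,-14,11)→(11,14,27)
−f: translate: b→-8 (≡14 mod 22), so (11,14,27)→(11,-8,24)
−f: reduced (well bottom): (11,-8,24) with a≤c, −a<b≤a
flip sign back: reduced form of f is (-11,8,-24)
g is negative-definite; reduce −g:
−g: flip: (74523,61208,12568)→(12568,-61208,74523)
−g: translate: b→-10936 (≡-61208 mod 25136), so (12568,-61208,74523)→(12568,-10936,2379)
−g: flip: (12568,-10936,2379)→(2379,10936,12568)
−g: translate: b→1420 (≡10936 mod 4758), so (2379,10936,12568)→(2379,1420,212)
−g: flip: (2379,1420,212)→(212,-1420,2379)
−g: translate: b→-148 (≡-1420 mod 424), so (212,-1420,2379)→(212,-148,27)
−g: flip: (212,-148,27)→(27,148,212)
−g: translate: b→-14 (≡148 mod 54), so (27,148,212)→(27,-14,11)
−g: flip: (27,-14,11)→(11,14,27)
−g: translate: b→-8 (≡14 mod 22), so (11,14,27)→(11,-8,24)
−g: reduced (well bottom): (11,-8,24) with a≤c, −a<b≤a
flip sign back: reduced form of g is (-11,8,-24)
reduced forms (-11, 8, -24) vs (-11, 8, -24) ⇒ equivalent

yes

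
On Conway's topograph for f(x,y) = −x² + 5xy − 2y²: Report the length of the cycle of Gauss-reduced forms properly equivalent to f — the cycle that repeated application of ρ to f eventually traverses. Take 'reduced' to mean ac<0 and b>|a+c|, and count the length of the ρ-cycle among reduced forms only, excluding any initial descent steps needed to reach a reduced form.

D = 17, ⌊√D⌋ = 4
descent: ρ → (-2,3,1)  [lands on river]
river: ρ → (1,3,-2)
river: ρ → (-2,1,2)
river: ρ → (2,3,-1)
river: ρ → (-1,3,2)
river: ρ → (2,1,-2)
ρ-cycle length = 6 (tail of 1 descent step not counted)

6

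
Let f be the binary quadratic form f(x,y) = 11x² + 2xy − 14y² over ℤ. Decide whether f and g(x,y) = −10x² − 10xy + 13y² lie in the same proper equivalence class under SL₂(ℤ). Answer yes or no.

D₁ = 620, D₂ = 620
river cycle of f (length 4): (11, 24, -1), (-1, 24, 11), (11, 20, -5), (-5, 20, 11)
river cycle of g (length 8): (13, 10, -10), (-10, 10, 13), (13, 16, -7), (-7, 12, 17), (17, 22, -2), (-2, 22, 17), (17, 12, -7), (-7, 16, 13)
cycles differ ⇒ inequivalent

no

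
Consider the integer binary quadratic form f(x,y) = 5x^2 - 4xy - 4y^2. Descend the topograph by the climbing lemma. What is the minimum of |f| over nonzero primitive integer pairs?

descent: ρ → (-4,4,5)  [lands on river]
river: ρ → (5,6,-3)
river: ρ → (-3,6,5)
river: ρ → (5,4,-4)
closes: descent 1, river 4
min |a| on river = 3

3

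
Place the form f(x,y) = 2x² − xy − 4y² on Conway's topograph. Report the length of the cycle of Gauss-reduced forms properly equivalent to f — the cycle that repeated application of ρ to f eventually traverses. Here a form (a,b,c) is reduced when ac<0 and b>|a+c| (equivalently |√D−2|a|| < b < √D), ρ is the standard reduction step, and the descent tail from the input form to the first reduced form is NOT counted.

D = 33, ⌊√D⌋ = 5
descent: ρ → (-4,1,2)
descent: ρ → (2,3,-3)  [lands on river]
river: ρ → (-3,3,2)
river: ρ → (2,5,-1)
river: ρ → (-1,5,2)
ρ-cycle length = 4 (tail of 2 descent steps not counted)

4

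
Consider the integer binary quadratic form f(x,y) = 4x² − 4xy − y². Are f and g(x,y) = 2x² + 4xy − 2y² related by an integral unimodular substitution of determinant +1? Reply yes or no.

D₁ = 32, D₂ = 32
river cycle of f (length 2): (-1, 4, 4), (4, 4, -1)
river cycle of g (length 2): (-2, 4, 2), (2, 4, -2)
cycles differ ⇒ inequivalent

no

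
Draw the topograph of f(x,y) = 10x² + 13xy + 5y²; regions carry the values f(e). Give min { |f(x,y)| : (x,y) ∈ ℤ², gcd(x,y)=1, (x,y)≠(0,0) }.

translate: b→-7 (≡13 mod 20), so (10,13,5)→(10,-7,2)
flip: (10,-7,2)→(2,7,10)
translate: b→-1 (≡7 mod 4), so (2,7,10)→(2,-1,4)
reduced (well bottom): (2,-1,4) with a≤c, −a<b≤a
well minimum = a = 2

2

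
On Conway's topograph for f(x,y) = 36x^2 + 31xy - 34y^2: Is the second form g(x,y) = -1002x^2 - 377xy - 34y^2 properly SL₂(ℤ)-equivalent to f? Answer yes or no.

D₁ = 5857, D₂ = 5857
river cycle of f (length 166): (-34, 37, 33), (33, 29, -38), (-38, 47, 24), (24, 49, -36), (-36, 23, 37), (37, 51, -22), (-22, 37, 51), (51, 65, -8), (-8, 63, 59), (59, 55, -12), … (156 more)
river cycle of g (length 166): (-34, 37, 33), (33, 29, -38), (-38, 47, 24), (24, 49, -36), (-36, 23, 37), (37, 51, -22), (-22, 37, 51), (51, 65, -8), (-8, 63, 59), (59, 55, -12), … (156 more)
cycles coincide ⇒ equivalent

yes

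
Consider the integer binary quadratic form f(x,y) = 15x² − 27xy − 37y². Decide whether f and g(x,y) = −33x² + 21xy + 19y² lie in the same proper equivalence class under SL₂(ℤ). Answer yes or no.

D₁ = 2949, D₂ = 2949
river cycle of f (length 28): (-37, 27, 15), (15, 33, -31), (-31, 29, 17), (17, 39, -21), (-21, 45, 11), (11, 43, -25), (-25, 7, 29), (29, 51, -3), (-3, 51, 29), (29, 7, -25), … (18 more)
river cycle of g (length 28): (19, 17, -35), (-35, 53, 1), (1, 53, -35), (-35, 17, 19), (19, 21, -33), (-33, 45, 7), (7, 53, -5), (-5, 47, 37), (37, 27, -15), (-15, 33, 31), … (18 more)
cycles differ ⇒ inequivalent

no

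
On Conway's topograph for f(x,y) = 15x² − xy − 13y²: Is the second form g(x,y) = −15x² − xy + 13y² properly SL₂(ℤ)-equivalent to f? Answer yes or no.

D₁ = 781, D₂ = 781
river cycle of f (length 18): (-13, 27, 1), (1, 27, -13), (-13, 25, 3), (3, 23, -21), (-21, 19, 5), (5, 21, -17), (-17, 13, 9), (9, 23, -7), (-7, 19, 15), (15, 11, -11), … (8 more)
river cycle of g (length 18): (13, 27, -1), (-1, 27, 13), (13, 25, -3), (-3, 23, 21), (21, 19, -5), (-5, 21, 17), (17, 13, -9), (-9, 23, 7), (7, 19, -15), (-15, 11, 11), … (8 more)
cycles differ ⇒ inequivalent

no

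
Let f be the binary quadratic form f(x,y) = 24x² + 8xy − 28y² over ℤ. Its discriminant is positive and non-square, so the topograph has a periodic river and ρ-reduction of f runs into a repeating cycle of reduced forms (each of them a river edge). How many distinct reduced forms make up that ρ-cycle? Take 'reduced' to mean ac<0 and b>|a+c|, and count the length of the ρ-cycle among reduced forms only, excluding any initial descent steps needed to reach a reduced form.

D = 2752, ⌊√D⌋ = 52
river: ρ → (-28,48,4)
river: ρ → (4,48,-28)
river: ρ → (-28,8,24)
river: ρ → (24,40,-12)
river: ρ → (-12,32,36)
river: ρ → (36,40,-8)
river: ρ → (-8,40,36)
river: ρ → (36,32,-12)
river: ρ → (-12,40,24)
river: ρ → (24,8,-28)
ρ-cycle length = 10 (tail of 0 descent steps not counted)

10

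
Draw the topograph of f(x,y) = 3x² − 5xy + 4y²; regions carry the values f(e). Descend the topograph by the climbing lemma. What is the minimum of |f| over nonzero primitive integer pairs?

translate: b→1 (≡-5 mod 6), so (3,-5,4)→(3,1,2)
flip: (3,1,2)→(2,-1,3)
reduced (well bottom): (2,-1,3) with a≤c, −a<b≤a
well minimum = a = 2

2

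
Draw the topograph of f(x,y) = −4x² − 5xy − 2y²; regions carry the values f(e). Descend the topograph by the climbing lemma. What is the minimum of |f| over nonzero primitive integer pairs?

translate: b→-3 (≡5 mod 8), so (4,5,2)→(4,-3,1)
flip: (4,-3,1)→(1,3,4)
translate: b→1 (≡3 mod 2), so (1,3,4)→(1,1,2)
reduced (well bottom): (1,1,2) with a≤c, −a<b≤a
well minimum |f| = |-1| = 1 (negative-definite)

1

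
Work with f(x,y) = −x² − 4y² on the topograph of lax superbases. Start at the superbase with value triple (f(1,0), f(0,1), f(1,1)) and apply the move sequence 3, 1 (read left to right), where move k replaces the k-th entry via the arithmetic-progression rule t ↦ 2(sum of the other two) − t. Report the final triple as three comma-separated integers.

start (-1,-4,-5) = (f(1,0),f(0,1),f(1,1))
replace slot 3: 2·((-1)+(-4)) − (-5) = -5 → (-1,-4,-5)
replace slot 1: 2·((-4)+(-5)) − (-1) = -17 → (-17,-4,-5)

-17,-4,-5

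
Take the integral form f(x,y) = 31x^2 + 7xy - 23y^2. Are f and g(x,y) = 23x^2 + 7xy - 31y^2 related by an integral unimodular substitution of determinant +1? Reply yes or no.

D₁ = 2901, D₂ = 2901
river cycle of f (length 10): (-23, 39, 15), (15, 51, -5), (-5, 49, 25), (25, 51, -3), (-3, 51, 25), (25, 49, -5), (-5, 51, 15), (15, 39, -23), (-23, 53, 1), (1, 53, -23)
river cycle of g (length 10): (23, 53, -1), (-1, 53, 23), (23, 39, -15), (-15, 51, 5), (5, 49, -25), (-25, 51, 3), (3, 51, -25), (-25, 49, 5), (5, 51, -15), (-15, 39, 23)
cycles differ ⇒ inequivalent

no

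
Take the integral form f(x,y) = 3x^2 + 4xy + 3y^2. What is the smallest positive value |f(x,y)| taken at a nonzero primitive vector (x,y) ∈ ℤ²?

translate: b→-2 (≡4 mod 6), so (3,4,3)→(3,-2,2)
flip: (3,-2,2)→(2,2,3)
reduced (well bottom): (2,2,3) with a≤c, −a<b≤a
well minimum = a = 2

2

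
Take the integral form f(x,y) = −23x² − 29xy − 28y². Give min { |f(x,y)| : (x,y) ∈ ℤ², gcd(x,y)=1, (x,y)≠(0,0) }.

translate: b→-17 (≡29 mod 46), so (23,29,28)→(23,-17,22)
flip: (23,-17,22)→(22,17,23)
reduced (well bottom): (22,17,23) with a≤c, −a<b≤a
well minimum |f| = |-22| = 22 (negative-definite)

22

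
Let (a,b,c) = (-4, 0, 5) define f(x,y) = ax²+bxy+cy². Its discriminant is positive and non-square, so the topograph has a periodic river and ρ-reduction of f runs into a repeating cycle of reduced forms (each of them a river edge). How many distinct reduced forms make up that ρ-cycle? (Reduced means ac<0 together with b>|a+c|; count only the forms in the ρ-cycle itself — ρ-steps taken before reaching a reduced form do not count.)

D = 80, ⌊√D⌋ = 8
descent: ρ → (5,0,-4)
descent: ρ → (-4,8,1)  [lands on river]
river: ρ → (1,8,-4)
ρ-cycle length = 2 (tail of 2 descent steps not counted)

2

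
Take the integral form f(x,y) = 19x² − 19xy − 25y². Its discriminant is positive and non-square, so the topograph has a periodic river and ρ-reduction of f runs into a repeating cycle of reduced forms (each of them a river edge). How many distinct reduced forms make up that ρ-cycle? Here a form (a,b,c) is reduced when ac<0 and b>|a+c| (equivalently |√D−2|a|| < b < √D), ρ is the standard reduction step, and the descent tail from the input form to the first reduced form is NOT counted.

D = 2261, ⌊√D⌋ = 47
descent: ρ → (-25,19,19)  [lands on river]
river: ρ → (19,19,-25)
river: ρ → (-25,31,13)
river: ρ → (13,47,-1)
river: ρ → (-1,47,13)
river: ρ → (13,31,-25)
ρ-cycle length = 6 (tail of 1 descent step not counted)

6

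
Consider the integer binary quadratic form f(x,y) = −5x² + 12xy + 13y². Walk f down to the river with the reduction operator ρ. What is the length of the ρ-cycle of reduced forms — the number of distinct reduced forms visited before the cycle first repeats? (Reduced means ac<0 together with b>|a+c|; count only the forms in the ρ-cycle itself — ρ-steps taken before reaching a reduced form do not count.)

D = 404, ⌊√D⌋ = 20
river: ρ → (13,14,-4)
river: ρ → (-4,18,5)
river: ρ → (5,12,-13)
river: ρ → (-13,14,4)
river: ρ → (4,18,-5)
river: ρ → (-5,12,13)
ρ-cycle length = 6 (tail of 0 descent steps not counted)

6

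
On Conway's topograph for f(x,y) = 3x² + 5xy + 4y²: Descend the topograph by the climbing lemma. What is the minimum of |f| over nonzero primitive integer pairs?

translate: b→-1 (≡5 mod 6), so (3,5,4)→(3,-1,2)
flip: (3,-1,2)→(2,1,3)
reduced (well bottom): (2,1,3) with a≤c, −a<b≤a
well minimum = a = 2

2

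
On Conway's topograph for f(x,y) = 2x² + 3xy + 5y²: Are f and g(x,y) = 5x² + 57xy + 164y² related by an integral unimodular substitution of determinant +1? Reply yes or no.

D₁ = -31, D₂ = -31
f: translate: b→-1 (≡3 mod 4), so (2,3,5)→(2,-1,4)
f: reduced (well bottom): (2,-1,4) with a≤c, −a<b≤a
g: translate: b→-3 (≡57 mod 10), so (5,57,164)→(5,-3,2)
g: flip: (5,-3,2)→(2,3,5)
g: translate: b→-1 (≡3 mod 4), so (2,3,5)→(2,-1,4)
g: reduced (well bottom): (2,-1,4) with a≤c, −a<b≤a
reduced forms (2, -1, 4) vs (2, -1, 4) ⇒ equivalent

yes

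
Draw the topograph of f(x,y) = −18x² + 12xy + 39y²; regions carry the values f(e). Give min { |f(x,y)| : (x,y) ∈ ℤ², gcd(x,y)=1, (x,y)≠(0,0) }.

descent: ρ → (39,-12,-18)
descent: ρ → (-18,48,9)  [lands on river]
river: ρ → (9,42,-33)
river: ρ → (-33,24,18)
river: ρ → (18,48,-9)
river: ρ → (-9,42,33)
river: ρ → (33,24,-18)
closes: descent 2, river 6
min |a| on river = 9

9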